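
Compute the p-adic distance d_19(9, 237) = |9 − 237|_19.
d_19(9, 237) = 1/19

Step 1 — x − y = 9 − 237 = -228. Step 2 — v_19(-228) = 1 (factor: -228 = −(19^1 · 12); the sign does not affect v_p). Step 3 — |x − y|_19 = 19^{-1} = 1/19.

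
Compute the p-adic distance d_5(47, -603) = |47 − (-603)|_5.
d_5(47, -603) = 1/25

Step 1 — x − y = 47 − (-603) = 650. Step 2 — v_5(650) = 2 (factor: 650 = (5^2 · 26); the sign does not affect v_p). Step 3 — |x − y|_5 = 5^{-2} = 1/25.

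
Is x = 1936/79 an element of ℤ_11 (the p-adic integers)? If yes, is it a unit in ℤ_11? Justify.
x ∈ ℤ_11 but not a unit; v_11(x) = 2 > 0

ℤ_11 = {x ∈ ℚ_11 : v_11(x) ≥ 0} and ℤ_11^× = {x ∈ ℤ_11 : v_11(x) = 0}. Here v_11(1936/79) = v_11(num) − v_11(den) = 2; compare against these criteria.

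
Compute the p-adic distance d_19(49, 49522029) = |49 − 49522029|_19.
d_19(49, 49522029) = 1/2476099

Step 1 — x − y = 49 − 49522029 = -49521980. Step 2 — v_19(-49521980) = 5 (factor: -49521980 = −(19^5 · 20); the sign does not affect v_p). Step 3 — |x − y|_19 = 19^{-5} = 1/2476099.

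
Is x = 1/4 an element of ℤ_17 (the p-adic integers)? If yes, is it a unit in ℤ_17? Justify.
x ∈ ℤ_17^× (unit); v_17(x) = 0

ℤ_17 = {x ∈ ℚ_17 : v_17(x) ≥ 0} and ℤ_17^× = {x ∈ ℤ_17 : v_17(x) = 0}. Here v_17(1/4) = v_17(num) − v_17(den) = 0; compare against these criteria.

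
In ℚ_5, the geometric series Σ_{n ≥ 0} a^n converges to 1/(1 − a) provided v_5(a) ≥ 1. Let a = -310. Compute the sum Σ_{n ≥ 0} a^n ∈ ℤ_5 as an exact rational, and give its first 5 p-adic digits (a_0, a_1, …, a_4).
Σ a^n = 1/(1 − a) = 1/311;  first 5 digits = (1, 3, 1, 3, 3)

v_5(a) = 1 ≥ 1, so the series converges in ℤ_5 to 1/(1 − a) = 1/(1 − (-310)) = 1/311. Expand this rational in ℤ_5: compute digits iteratively via d_i = x_i mod 5, x_{i+1} = (x_i − d_i)/5. The first 5 digits are (1, 3, 1, 3, 3).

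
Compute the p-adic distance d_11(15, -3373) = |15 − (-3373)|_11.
d_11(15, -3373) = 1/121

Step 1 — x − y = 15 − (-3373) = 3388. Step 2 — v_11(3388) = 2 (factor: 3388 = (11^2 · 28); the sign does not affect v_p). Step 3 — |x − y|_11 = 11^{-2} = 1/121.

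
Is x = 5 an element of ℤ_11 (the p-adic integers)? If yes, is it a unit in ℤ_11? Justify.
x ∈ ℤ_11^× (unit); v_11(x) = 0

ℤ_11 = {x ∈ ℚ_11 : v_11(x) ≥ 0} and ℤ_11^× = {x ∈ ℤ_11 : v_11(x) = 0}. Here v_11(5) = v_11(num) − v_11(den) = 0; compare against these criteria.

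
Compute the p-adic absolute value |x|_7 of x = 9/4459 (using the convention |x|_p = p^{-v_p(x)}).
|9/4459|_7 = 343

Step 1 — compute v_7(x) by factoring powers of 7 out of the numerator and denominator: v_7(9/4459) = -3. Step 2 — apply |x|_p = p^{-v_p(x)} = 7^{3} = 343.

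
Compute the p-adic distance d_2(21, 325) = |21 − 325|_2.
d_2(21, 325) = 1/16

Step 1 — x − y = 21 − 325 = -304. Step 2 — v_2(-304) = 4 (factor: -304 = −(2^4 · 19); the sign does not affect v_p). Step 3 — |x − y|_2 = 2^{-4} = 1/16.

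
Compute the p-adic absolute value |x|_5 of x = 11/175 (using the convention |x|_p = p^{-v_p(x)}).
|11/175|_5 = 25

Step 1 — compute v_5(x) by factoring powers of 5 out of the numerator and denominator: v_5(11/175) = -2. Step 2 — apply |x|_p = p^{-v_p(x)} = 5^{2} = 25.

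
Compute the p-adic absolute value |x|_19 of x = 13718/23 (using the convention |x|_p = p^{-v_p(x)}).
|13718/23|_19 = 1/6859

Step 1 — compute v_19(x) by factoring powers of 19 out of the numerator and denominator: v_19(13718/23) = 3. Step 2 — apply |x|_p = p^{-v_p(x)} = 19^{-3} = 1/6859.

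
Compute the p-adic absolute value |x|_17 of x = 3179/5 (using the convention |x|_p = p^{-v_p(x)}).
|3179/5|_17 = 1/289

Step 1 — compute v_17(x) by factoring powers of 17 out of the numerator and denominator: v_17(3179/5) = 2. Step 2 — apply |x|_p = p^{-v_p(x)} = 17^{-2} = 1/289.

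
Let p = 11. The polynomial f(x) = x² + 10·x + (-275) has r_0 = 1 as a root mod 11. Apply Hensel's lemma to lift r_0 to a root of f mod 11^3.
r_2 = 870 (mod 1331)

Hensel: r_{i+1} = r_i − f(r_i)·(f′(r_i))^{-1} mod 11^{i+2}, f′(x) = 2x + 10. Iterate:
  r_0 = 1 (mod 11)
  r_1 = 23 (mod 121)
  r_2 = 870 (mod 1331)
Final: r = 870 satisfies f(r) ≡ 0 mod 11^3.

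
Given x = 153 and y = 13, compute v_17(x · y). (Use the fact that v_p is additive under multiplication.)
v_17(1989) = 1

v_p(x) = 1 (factor: 153 = 17^1 · 9); v_p(y) = 0 (factor: 13 = 17^0 · 13). Additivity: v_p(xy) = v_p(x) + v_p(y) = 1 + 0 = 1. (Direct check: xy = 1989 = 17^1 · (117).)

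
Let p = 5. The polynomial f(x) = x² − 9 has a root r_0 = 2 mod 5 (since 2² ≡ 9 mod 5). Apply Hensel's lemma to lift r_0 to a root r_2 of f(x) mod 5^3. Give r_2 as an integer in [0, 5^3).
r_2 = 122 (mod 125)

Hensel's recurrence: r_{i+1} = r_i − f(r_i)·(f′(r_i))^{-1} mod 5^{i+2}, with f′(x) = 2x. Iterate:
  r_0 = 2 (mod 5)
  r_1 = 22 (mod 25)
  r_2 = 122 (mod 125)
Final: r_2 = 122, and one checks f(r_2) ≡ 0 mod 5^3.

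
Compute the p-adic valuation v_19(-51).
v_19(-51) = 0

v_19(n) is the largest exponent k such that 19^k divides n. Factor out: -51 = -19^0 · 51. (Sign doesn't affect v_p.) So v_19(-51) = 0.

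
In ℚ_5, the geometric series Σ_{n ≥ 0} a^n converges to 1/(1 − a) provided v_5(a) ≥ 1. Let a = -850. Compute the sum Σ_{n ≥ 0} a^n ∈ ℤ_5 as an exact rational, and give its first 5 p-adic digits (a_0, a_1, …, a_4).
Σ a^n = 1/(1 − a) = 1/851;  first 5 digits = (1, 0, 1, 3, 4)

v_5(a) = 2 ≥ 1, so the series converges in ℤ_5 to 1/(1 − a) = 1/(1 − (-850)) = 1/851. Expand this rational in ℤ_5: compute digits iteratively via d_i = x_i mod 5, x_{i+1} = (x_i − d_i)/5. The first 5 digits are (1, 0, 1, 3, 4).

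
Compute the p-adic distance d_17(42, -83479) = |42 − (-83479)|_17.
d_17(42, -83479) = 1/83521

Step 1 — x − y = 42 − (-83479) = 83521. Step 2 — v_17(83521) = 4 (factor: 83521 = (17^4 · 1); the sign does not affect v_p). Step 3 — |x − y|_17 = 17^{-4} = 1/83521.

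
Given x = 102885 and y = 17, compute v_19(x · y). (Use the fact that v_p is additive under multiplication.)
v_19(1749045) = 3

v_p(x) = 3 (factor: 102885 = 19^3 · 15); v_p(y) = 0 (factor: 17 = 19^0 · 17). Additivity: v_p(xy) = v_p(x) + v_p(y) = 3 + 0 = 3. (Direct check: xy = 1749045 = 19^3 · (255).)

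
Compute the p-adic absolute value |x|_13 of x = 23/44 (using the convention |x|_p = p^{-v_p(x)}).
|23/44|_13 = 1

Step 1 — compute v_13(x) by factoring powers of 13 out of the numerator and denominator: v_13(23/44) = 0. Step 2 — apply |x|_p = p^{-v_p(x)} = 13^{0} = 1.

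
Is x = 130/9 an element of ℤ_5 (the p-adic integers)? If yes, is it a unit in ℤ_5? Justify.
x ∈ ℤ_5 but not a unit; v_5(x) = 1 > 0

ℤ_5 = {x ∈ ℚ_5 : v_5(x) ≥ 0} and ℤ_5^× = {x ∈ ℤ_5 : v_5(x) = 0}. Here v_5(130/9) = v_5(num) − v_5(den) = 1; compare against these criteria.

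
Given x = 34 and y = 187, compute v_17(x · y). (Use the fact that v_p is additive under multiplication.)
v_17(6358) = 2

v_p(x) = 1 (factor: 34 = 17^1 · 2); v_p(y) = 1 (factor: 187 = 17^1 · 11). Additivity: v_p(xy) = v_p(x) + v_p(y) = 1 + 1 = 2. (Direct check: xy = 6358 = 17^2 · (22).)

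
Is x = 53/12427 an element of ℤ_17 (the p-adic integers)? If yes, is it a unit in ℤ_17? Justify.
x ∉ ℤ_17 (v_17(x) = -2 < 0)

ℤ_17 = {x ∈ ℚ_17 : v_17(x) ≥ 0} and ℤ_17^× = {x ∈ ℤ_17 : v_17(x) = 0}. Here v_17(53/12427) = v_17(num) − v_17(den) = -2; compare against these criteria.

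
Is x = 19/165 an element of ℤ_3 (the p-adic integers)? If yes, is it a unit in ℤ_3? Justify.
x ∉ ℤ_3 (v_3(x) = -1 < 0)

ℤ_3 = {x ∈ ℚ_3 : v_3(x) ≥ 0} and ℤ_3^× = {x ∈ ℤ_3 : v_3(x) = 0}. Here v_3(19/165) = v_3(num) − v_3(den) = -1; compare against these criteria.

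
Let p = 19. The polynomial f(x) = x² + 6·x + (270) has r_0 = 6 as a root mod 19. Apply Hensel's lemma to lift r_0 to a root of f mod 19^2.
r_1 = 348 (mod 361)

Hensel: r_{i+1} = r_i − f(r_i)·(f′(r_i))^{-1} mod 19^{i+2}, f′(x) = 2x + 6. Iterate:
  r_0 = 6 (mod 19)
  r_1 = 348 (mod 361)
Final: r = 348 satisfies f(r) ≡ 0 mod 19^2.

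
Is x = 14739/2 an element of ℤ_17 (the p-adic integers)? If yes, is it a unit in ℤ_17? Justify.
x ∈ ℤ_17 but not a unit; v_17(x) = 3 > 0

ℤ_17 = {x ∈ ℚ_17 : v_17(x) ≥ 0} and ℤ_17^× = {x ∈ ℤ_17 : v_17(x) = 0}. Here v_17(14739/2) = v_17(num) − v_17(den) = 3; compare against these criteria.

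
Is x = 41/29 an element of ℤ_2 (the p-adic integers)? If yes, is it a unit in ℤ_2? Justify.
x ∈ ℤ_2^× (unit); v_2(x) = 0

ℤ_2 = {x ∈ ℚ_2 : v_2(x) ≥ 0} and ℤ_2^× = {x ∈ ℤ_2 : v_2(x) = 0}. Here v_2(41/29) = v_2(num) − v_2(den) = 0; compare against these criteria.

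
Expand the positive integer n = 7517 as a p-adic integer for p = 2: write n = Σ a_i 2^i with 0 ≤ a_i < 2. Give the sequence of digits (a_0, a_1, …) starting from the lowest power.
(a_0, a_1, …) = (1, 0, 1, 1, 1, 0, 1, 0, 1, 0, 1, 1, 1)

Repeated division by 2 gives the digits low-to-high: 7517 = 1 + 1·2^2 + 1·2^3 + 1·2^4 + 1·2^6 + 1·2^8 + 1·2^10 + 1·2^11 + 1·2^12. Digit sequence: (1, 0, 1, 1, 1, 0, 1, 0, 1, 0, 1, 1, 1).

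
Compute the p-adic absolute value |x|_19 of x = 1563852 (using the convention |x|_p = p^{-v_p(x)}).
|1563852|_19 = 1/130321

Step 1 — compute v_19(x) by factoring powers of 19 out of the numerator and denominator: v_19(1563852) = 4. Step 2 — apply |x|_p = p^{-v_p(x)} = 19^{-4} = 1/130321.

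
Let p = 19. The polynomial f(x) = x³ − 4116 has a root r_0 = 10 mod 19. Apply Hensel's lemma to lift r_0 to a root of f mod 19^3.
r_2 = 2119 (mod 6859)

Hensel: r_{i+1} = r_i − f(r_i)/f′(r_i) mod 19^{i+2}, where f′(x) = 3x². Iterate:
  r_0 = 10 (mod 19)
  r_1 = 314 (mod 361)
  r_2 = 2119 (mod 6859)
Final: r = 2119 with f(r) ≡ 0 mod 19^3.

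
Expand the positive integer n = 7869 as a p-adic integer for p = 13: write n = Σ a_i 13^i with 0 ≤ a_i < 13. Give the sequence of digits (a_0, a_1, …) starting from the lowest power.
(a_0, a_1, …) = (4, 7, 7, 3)

Repeated division by 13 gives the digits low-to-high: 7869 = 4 + 7·13^1 + 7·13^2 + 3·13^3. Digit sequence: (4, 7, 7, 3).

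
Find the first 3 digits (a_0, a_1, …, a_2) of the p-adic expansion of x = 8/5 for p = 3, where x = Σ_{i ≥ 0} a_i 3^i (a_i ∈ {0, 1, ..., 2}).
(a_0, …, a_2) = (1, 2, 0)

v_3(8/5) = 0 (numerator and denominator both coprime to 3), so x ∈ ℤ_3^×. Compute digits iteratively via a_i = x_i mod 3, x_{i+1} = (x_i − a_i)/3, with x_0 = x:
  x_0 = 8/5;  a_0 = 1;  x_1 = (x_0 − 1)/3 = 1/5
  x_1 = 1/5;  a_1 = 2;  x_2 = (x_1 − 2)/3 = -3/5
  x_2 = -3/5;  a_2 = 0;  x_3 = (x_2 − 0)/3 = -1/5
Digits: (1, 2, 0).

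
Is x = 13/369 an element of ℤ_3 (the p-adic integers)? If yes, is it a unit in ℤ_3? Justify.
x ∉ ℤ_3 (v_3(x) = -2 < 0)

ℤ_3 = {x ∈ ℚ_3 : v_3(x) ≥ 0} and ℤ_3^× = {x ∈ ℤ_3 : v_3(x) = 0}. Here v_3(13/369) = v_3(num) − v_3(den) = -2; compare against these criteria.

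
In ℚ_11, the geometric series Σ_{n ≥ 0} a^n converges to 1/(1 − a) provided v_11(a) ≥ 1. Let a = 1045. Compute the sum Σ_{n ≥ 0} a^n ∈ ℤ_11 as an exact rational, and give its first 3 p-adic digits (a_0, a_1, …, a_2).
Σ a^n = 1/(1 − a) = -1/1044;  first 3 digits = (1, 7, 2)

v_11(a) = 1 ≥ 1, so the series converges in ℤ_11 to 1/(1 − a) = 1/(1 − 1045) = -1/1044. Expand this rational in ℤ_11: compute digits iteratively via d_i = x_i mod 11, x_{i+1} = (x_i − d_i)/11. The first 3 digits are (1, 7, 2).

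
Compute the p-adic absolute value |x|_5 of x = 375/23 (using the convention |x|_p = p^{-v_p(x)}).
|375/23|_5 = 1/125

Step 1 — compute v_5(x) by factoring powers of 5 out of the numerator and denominator: v_5(375/23) = 3. Step 2 — apply |x|_p = p^{-v_p(x)} = 5^{-3} = 1/125.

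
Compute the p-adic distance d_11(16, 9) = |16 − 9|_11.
d_11(16, 9) = 1

Step 1 — x − y = 16 − 9 = 7. Step 2 — v_11(7) = 0 (factor: 7 = (11^0 · 7); the sign does not affect v_p). Step 3 — |x − y|_11 = 11^{0} = 1.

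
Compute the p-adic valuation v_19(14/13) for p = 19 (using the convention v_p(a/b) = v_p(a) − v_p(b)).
v_19(14/13) = 0

Factor powers of 19 from the numerator and denominator of the reduced fraction: 14 = 19^0 · 14 and 13 = 19^0 · 13. Apply v_p(a/b) = v_p(a) − v_p(b): v_19(14/13) = 0 − 0 = 0.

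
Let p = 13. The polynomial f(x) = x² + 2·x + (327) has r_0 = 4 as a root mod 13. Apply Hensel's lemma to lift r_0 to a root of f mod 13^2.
r_1 = 121 (mod 169)

Hensel: r_{i+1} = r_i − f(r_i)·(f′(r_i))^{-1} mod 13^{i+2}, f′(x) = 2x + 2. Iterate:
  r_0 = 4 (mod 13)
  r_1 = 121 (mod 169)
Final: r = 121 satisfies f(r) ≡ 0 mod 13^2.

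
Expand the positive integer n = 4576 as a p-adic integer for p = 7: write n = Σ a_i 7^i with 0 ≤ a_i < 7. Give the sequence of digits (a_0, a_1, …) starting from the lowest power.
(a_0, a_1, …) = (5, 2, 2, 6, 1)

Repeated division by 7 gives the digits low-to-high: 4576 = 5 + 2·7^1 + 2·7^2 + 6·7^3 + 1·7^4. Digit sequence: (5, 2, 2, 6, 1).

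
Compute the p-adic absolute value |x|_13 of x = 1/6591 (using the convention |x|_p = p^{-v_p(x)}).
|1/6591|_13 = 2197

Step 1 — compute v_13(x) by factoring powers of 13 out of the numerator and denominator: v_13(1/6591) = -3. Step 2 — apply |x|_p = p^{-v_p(x)} = 13^{3} = 2197.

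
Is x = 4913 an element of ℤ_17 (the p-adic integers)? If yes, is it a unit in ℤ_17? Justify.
x ∈ ℤ_17 but not a unit; v_17(x) = 3 > 0

ℤ_17 = {x ∈ ℚ_17 : v_17(x) ≥ 0} and ℤ_17^× = {x ∈ ℤ_17 : v_17(x) = 0}. Here v_17(4913) = v_17(num) − v_17(den) = 3; compare against these criteria.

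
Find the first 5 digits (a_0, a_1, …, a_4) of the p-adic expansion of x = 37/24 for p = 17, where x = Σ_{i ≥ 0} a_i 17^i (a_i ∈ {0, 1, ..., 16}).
(a_0, …, a_4) = (15, 7, 13, 7, 13)

v_17(37/24) = 0 (numerator and denominator both coprime to 17), so x ∈ ℤ_17^×. Compute digits iteratively via a_i = x_i mod 17, x_{i+1} = (x_i − a_i)/17, with x_0 = x:
  x_0 = 37/24;  a_0 = 15;  x_1 = (x_0 − 15)/17 = -19/24
  x_1 = -19/24;  a_1 = 7;  x_2 = (x_1 − 7)/17 = -11/24
  x_2 = -11/24;  a_2 = 13;  x_3 = (x_2 − 13)/17 = -19/24
  x_3 = -19/24;  a_3 = 7;  x_4 = (x_3 − 7)/17 = -11/24
  x_4 = -11/24;  a_4 = 13;  x_5 = (x_4 − 13)/17 = -19/24
Digits: (15, 7, 13, 7, 13).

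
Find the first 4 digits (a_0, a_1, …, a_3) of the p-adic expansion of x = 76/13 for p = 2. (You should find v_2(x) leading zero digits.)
(a_0, …, a_3) = (0, 0, 1, 1)

v_2(76/13) = 2, so a_0 = ... = a_1 = 0. Factor out: x = 2^2 · u with u = 19/13 a unit in ℤ_2. Expand u iteratively via a_{v+i} = u_i mod 2, u_{i+1} = (u_i − a_{v+i})/2:
  u_0 = 19/13;  a_2 = 1;  u_1 = (u_0 − 1)/2 = 3/13
  u_1 = 3/13;  a_3 = 1;  u_2 = (u_1 − 1)/2 = -5/13
Digits: (0, 0, 1, 1).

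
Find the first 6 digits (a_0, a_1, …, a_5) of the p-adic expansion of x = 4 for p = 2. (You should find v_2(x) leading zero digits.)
(a_0, …, a_5) = (0, 0, 1, 0, 0, 0)

v_2(4) = 2, so a_0 = ... = a_1 = 0. Factor out: x = 2^2 · u with u = 1 a unit in ℤ_2. Expand u iteratively via a_{v+i} = u_i mod 2, u_{i+1} = (u_i − a_{v+i})/2:
  u_0 = 1;  a_2 = 1;  u_1 = (u_0 − 1)/2 = 0
  u_1 = 0;  a_3 = 0;  u_2 = (u_1 − 0)/2 = 0
  u_2 = 0;  a_4 = 0;  u_3 = (u_2 − 0)/2 = 0
  u_3 = 0;  a_5 = 0;  u_4 = (u_3 − 0)/2 = 0
Digits: (0, 0, 1, 0, 0, 0).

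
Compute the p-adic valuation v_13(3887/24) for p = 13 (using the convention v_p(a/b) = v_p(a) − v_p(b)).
v_13(3887/24) = 2

Factor powers of 13 from the numerator and denominator of the reduced fraction: 3887 = 13^2 · 23 and 24 = 13^0 · 24. Apply v_p(a/b) = v_p(a) − v_p(b): v_13(3887/24) = 2 − 0 = 2.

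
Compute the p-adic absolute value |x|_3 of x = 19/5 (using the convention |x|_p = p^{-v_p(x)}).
|19/5|_3 = 1

Step 1 — compute v_3(x) by factoring powers of 3 out of the numerator and denominator: v_3(19/5) = 0. Step 2 — apply |x|_p = p^{-v_p(x)} = 3^{0} = 1.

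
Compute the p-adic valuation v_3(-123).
v_3(-123) = 1

v_3(n) is the largest exponent k such that 3^k divides n. Factor out: -123 = -3^1 · 41. (Sign doesn't affect v_p.) So v_3(-123) = 1.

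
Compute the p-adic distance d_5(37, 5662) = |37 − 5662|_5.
d_5(37, 5662) = 1/625

Step 1 — x − y = 37 − 5662 = -5625. Step 2 — v_5(-5625) = 4 (factor: -5625 = −(5^4 · 9); the sign does not affect v_p). Step 3 — |x − y|_5 = 5^{-4} = 1/625.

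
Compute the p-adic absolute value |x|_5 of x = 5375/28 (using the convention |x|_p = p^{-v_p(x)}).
|5375/28|_5 = 1/125

Step 1 — compute v_5(x) by factoring powers of 5 out of the numerator and denominator: v_5(5375/28) = 3. Step 2 — apply |x|_p = p^{-v_p(x)} = 5^{-3} = 1/125.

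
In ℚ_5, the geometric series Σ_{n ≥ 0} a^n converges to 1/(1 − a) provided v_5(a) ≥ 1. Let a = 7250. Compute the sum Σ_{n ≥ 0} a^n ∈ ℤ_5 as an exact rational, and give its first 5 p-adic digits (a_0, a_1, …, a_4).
Σ a^n = 1/(1 − a) = -1/7249;  first 5 digits = (1, 0, 0, 3, 1)

v_5(a) = 3 ≥ 1, so the series converges in ℤ_5 to 1/(1 − a) = 1/(1 − 7250) = -1/7249. Expand this rational in ℤ_5: compute digits iteratively via d_i = x_i mod 5, x_{i+1} = (x_i − d_i)/5. The first 5 digits are (1, 0, 0, 3, 1).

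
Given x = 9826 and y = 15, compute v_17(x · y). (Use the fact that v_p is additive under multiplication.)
v_17(147390) = 3

v_p(x) = 3 (factor: 9826 = 17^3 · 2); v_p(y) = 0 (factor: 15 = 17^0 · 15). Additivity: v_p(xy) = v_p(x) + v_p(y) = 3 + 0 = 3. (Direct check: xy = 147390 = 17^3 · (30).)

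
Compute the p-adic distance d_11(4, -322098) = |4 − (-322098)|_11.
d_11(4, -322098) = 1/161051

Step 1 — x − y = 4 − (-322098) = 322102. Step 2 — v_11(322102) = 5 (factor: 322102 = (11^5 · 2); the sign does not affect v_p). Step 3 — |x − y|_11 = 11^{-5} = 1/161051.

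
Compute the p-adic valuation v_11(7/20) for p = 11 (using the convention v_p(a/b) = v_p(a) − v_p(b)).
v_11(7/20) = 0

Factor powers of 11 from the numerator and denominator of the reduced fraction: 7 = 11^0 · 7 and 20 = 11^0 · 20. Apply v_p(a/b) = v_p(a) − v_p(b): v_11(7/20) = 0 − 0 = 0.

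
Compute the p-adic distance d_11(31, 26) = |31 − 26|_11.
d_11(31, 26) = 1

Step 1 — x − y = 31 − 26 = 5. Step 2 — v_11(5) = 0 (factor: 5 = (11^0 · 5); the sign does not affect v_p). Step 3 — |x − y|_11 = 11^{0} = 1.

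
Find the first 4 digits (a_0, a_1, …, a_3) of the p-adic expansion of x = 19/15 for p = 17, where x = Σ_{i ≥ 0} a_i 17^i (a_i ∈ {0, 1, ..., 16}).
(a_0, …, a_3) = (16, 15, 7, 12)

v_17(19/15) = 0 (numerator and denominator both coprime to 17), so x ∈ ℤ_17^×. Compute digits iteratively via a_i = x_i mod 17, x_{i+1} = (x_i − a_i)/17, with x_0 = x:
  x_0 = 19/15;  a_0 = 16;  x_1 = (x_0 − 16)/17 = -13/15
  x_1 = -13/15;  a_1 = 15;  x_2 = (x_1 − 15)/17 = -14/15
  x_2 = -14/15;  a_2 = 7;  x_3 = (x_2 − 7)/17 = -7/15
  x_3 = -7/15;  a_3 = 12;  x_4 = (x_3 − 12)/17 = -11/15
Digits: (16, 15, 7, 12).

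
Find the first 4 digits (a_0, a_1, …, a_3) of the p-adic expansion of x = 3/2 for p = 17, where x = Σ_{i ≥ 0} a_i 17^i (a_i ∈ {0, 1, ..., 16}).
(a_0, …, a_3) = (10, 8, 8, 8)

v_17(3/2) = 0 (numerator and denominator both coprime to 17), so x ∈ ℤ_17^×. Compute digits iteratively via a_i = x_i mod 17, x_{i+1} = (x_i − a_i)/17, with x_0 = x:
  x_0 = 3/2;  a_0 = 10;  x_1 = (x_0 − 10)/17 = -1/2
  x_1 = -1/2;  a_1 = 8;  x_2 = (x_1 − 8)/17 = -1/2
  x_2 = -1/2;  a_2 = 8;  x_3 = (x_2 − 8)/17 = -1/2
  x_3 = -1/2;  a_3 = 8;  x_4 = (x_3 − 8)/17 = -1/2
Digits: (10, 8, 8, 8).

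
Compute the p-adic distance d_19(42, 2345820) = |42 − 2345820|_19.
d_19(42, 2345820) = 1/130321

Step 1 — x − y = 42 − 2345820 = -2345778. Step 2 — v_19(-2345778) = 4 (factor: -2345778 = −(19^4 · 18); the sign does not affect v_p). Step 3 — |x − y|_19 = 19^{-4} = 1/130321.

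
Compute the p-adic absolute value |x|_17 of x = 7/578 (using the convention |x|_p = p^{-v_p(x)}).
|7/578|_17 = 289

Step 1 — compute v_17(x) by factoring powers of 17 out of the numerator and denominator: v_17(7/578) = -2. Step 2 — apply |x|_p = p^{-v_p(x)} = 17^{2} = 289.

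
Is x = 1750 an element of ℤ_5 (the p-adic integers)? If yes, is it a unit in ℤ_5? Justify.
x ∈ ℤ_5 but not a unit; v_5(x) = 3 > 0

ℤ_5 = {x ∈ ℚ_5 : v_5(x) ≥ 0} and ℤ_5^× = {x ∈ ℤ_5 : v_5(x) = 0}. Here v_5(1750) = v_5(num) − v_5(den) = 3; compare against these criteria.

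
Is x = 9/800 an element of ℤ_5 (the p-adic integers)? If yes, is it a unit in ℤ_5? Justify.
x ∉ ℤ_5 (v_5(x) = -2 < 0)

ℤ_5 = {x ∈ ℚ_5 : v_5(x) ≥ 0} and ℤ_5^× = {x ∈ ℤ_5 : v_5(x) = 0}. Here v_5(9/800) = v_5(num) − v_5(den) = -2; compare against these criteria.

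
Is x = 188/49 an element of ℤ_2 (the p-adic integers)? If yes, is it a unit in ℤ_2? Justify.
x ∈ ℤ_2 but not a unit; v_2(x) = 2 > 0

ℤ_2 = {x ∈ ℚ_2 : v_2(x) ≥ 0} and ℤ_2^× = {x ∈ ℤ_2 : v_2(x) = 0}. Here v_2(188/49) = v_2(num) − v_2(den) = 2; compare against these criteria.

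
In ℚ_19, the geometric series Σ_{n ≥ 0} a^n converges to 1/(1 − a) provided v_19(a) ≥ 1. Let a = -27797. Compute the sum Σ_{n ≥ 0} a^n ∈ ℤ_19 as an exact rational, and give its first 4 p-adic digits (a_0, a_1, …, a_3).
Σ a^n = 1/(1 − a) = 1/27798;  first 4 digits = (1, 0, 18, 14)

v_19(a) = 2 ≥ 1, so the series converges in ℤ_19 to 1/(1 − a) = 1/(1 − (-27797)) = 1/27798. Expand this rational in ℤ_19: compute digits iteratively via d_i = x_i mod 19, x_{i+1} = (x_i − d_i)/19. The first 4 digits are (1, 0, 18, 14).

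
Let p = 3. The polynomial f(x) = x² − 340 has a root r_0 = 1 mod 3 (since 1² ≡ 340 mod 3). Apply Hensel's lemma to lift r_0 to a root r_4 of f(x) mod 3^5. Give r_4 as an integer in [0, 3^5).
r_4 = 166 (mod 243)

Hensel's recurrence: r_{i+1} = r_i − f(r_i)·(f′(r_i))^{-1} mod 3^{i+2}, with f′(x) = 2x. Iterate:
  r_0 = 1 (mod 3)
  r_1 = 4 (mod 9)
  r_2 = 4 (mod 27)
  r_3 = 4 (mod 81)
  r_4 = 166 (mod 243)
Final: r_4 = 166, and one checks f(r_4) ≡ 0 mod 3^5.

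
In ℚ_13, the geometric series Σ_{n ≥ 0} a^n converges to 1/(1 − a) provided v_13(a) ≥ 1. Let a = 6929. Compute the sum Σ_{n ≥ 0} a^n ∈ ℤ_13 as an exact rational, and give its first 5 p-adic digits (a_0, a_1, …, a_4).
Σ a^n = 1/(1 − a) = -1/6928;  first 5 digits = (1, 0, 2, 3, 4)

v_13(a) = 2 ≥ 1, so the series converges in ℤ_13 to 1/(1 − a) = 1/(1 − 6929) = -1/6928. Expand this rational in ℤ_13: compute digits iteratively via d_i = x_i mod 13, x_{i+1} = (x_i − d_i)/13. The first 5 digits are (1, 0, 2, 3, 4).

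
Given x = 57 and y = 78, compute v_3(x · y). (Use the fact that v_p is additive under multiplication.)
v_3(4446) = 2

v_p(x) = 1 (factor: 57 = 3^1 · 19); v_p(y) = 1 (factor: 78 = 3^1 · 26). Additivity: v_p(xy) = v_p(x) + v_p(y) = 1 + 1 = 2. (Direct check: xy = 4446 = 3^2 · (494).)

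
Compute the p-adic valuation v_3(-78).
v_3(-78) = 1

v_3(n) is the largest exponent k such that 3^k divides n. Factor out: -78 = -3^1 · 26. (Sign doesn't affect v_p.) So v_3(-78) = 1.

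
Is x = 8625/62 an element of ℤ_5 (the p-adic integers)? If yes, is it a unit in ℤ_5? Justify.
x ∈ ℤ_5 but not a unit; v_5(x) = 3 > 0

ℤ_5 = {x ∈ ℚ_5 : v_5(x) ≥ 0} and ℤ_5^× = {x ∈ ℤ_5 : v_5(x) = 0}. Here v_5(8625/62) = v_5(num) − v_5(den) = 3; compare against these criteria.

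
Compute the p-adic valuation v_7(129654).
v_7(129654) = 4

v_7(n) is the largest exponent k such that 7^k divides n. Factor out: 129654 = 7^4 · 54. (Sign doesn't affect v_p.) So v_7(129654) = 4.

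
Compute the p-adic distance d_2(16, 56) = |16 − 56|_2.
d_2(16, 56) = 1/8

Step 1 — x − y = 16 − 56 = -40. Step 2 — v_2(-40) = 3 (factor: -40 = −(2^3 · 5); the sign does not affect v_p). Step 3 — |x − y|_2 = 2^{-3} = 1/8.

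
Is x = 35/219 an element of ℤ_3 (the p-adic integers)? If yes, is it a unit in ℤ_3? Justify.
x ∉ ℤ_3 (v_3(x) = -1 < 0)

ℤ_3 = {x ∈ ℚ_3 : v_3(x) ≥ 0} and ℤ_3^× = {x ∈ ℤ_3 : v_3(x) = 0}. Here v_3(35/219) = v_3(num) − v_3(den) = -1; compare against these criteria.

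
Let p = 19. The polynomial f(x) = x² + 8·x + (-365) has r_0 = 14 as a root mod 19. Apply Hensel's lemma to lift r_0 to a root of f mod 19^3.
r_2 = 4137 (mod 6859)

Hensel: r_{i+1} = r_i − f(r_i)·(f′(r_i))^{-1} mod 19^{i+2}, f′(x) = 2x + 8. Iterate:
  r_0 = 14 (mod 19)
  r_1 = 166 (mod 361)
  r_2 = 4137 (mod 6859)
Final: r = 4137 satisfies f(r) ≡ 0 mod 19^3.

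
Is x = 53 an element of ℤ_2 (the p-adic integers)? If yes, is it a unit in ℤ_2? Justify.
x ∈ ℤ_2^× (unit); v_2(x) = 0

ℤ_2 = {x ∈ ℚ_2 : v_2(x) ≥ 0} and ℤ_2^× = {x ∈ ℤ_2 : v_2(x) = 0}. Here v_2(53) = v_2(num) − v_2(den) = 0; compare against these criteria.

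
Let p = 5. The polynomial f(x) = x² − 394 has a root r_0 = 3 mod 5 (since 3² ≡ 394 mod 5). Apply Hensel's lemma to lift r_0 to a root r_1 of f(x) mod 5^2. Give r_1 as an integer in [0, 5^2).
r_1 = 13 (mod 25)

Hensel's recurrence: r_{i+1} = r_i − f(r_i)·(f′(r_i))^{-1} mod 5^{i+2}, with f′(x) = 2x. Iterate:
  r_0 = 3 (mod 5)
  r_1 = 13 (mod 25)
Final: r_1 = 13, and one checks f(r_1) ≡ 0 mod 5^2.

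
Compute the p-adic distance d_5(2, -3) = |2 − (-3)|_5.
d_5(2, -3) = 1/5

Step 1 — x − y = 2 − (-3) = 5. Step 2 — v_5(5) = 1 (factor: 5 = (5^1 · 1); the sign does not affect v_p). Step 3 — |x − y|_5 = 5^{-1} = 1/5.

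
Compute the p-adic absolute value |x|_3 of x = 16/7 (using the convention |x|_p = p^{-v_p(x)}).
|16/7|_3 = 1

Step 1 — compute v_3(x) by factoring powers of 3 out of the numerator and denominator: v_3(16/7) = 0. Step 2 — apply |x|_p = p^{-v_p(x)} = 3^{0} = 1.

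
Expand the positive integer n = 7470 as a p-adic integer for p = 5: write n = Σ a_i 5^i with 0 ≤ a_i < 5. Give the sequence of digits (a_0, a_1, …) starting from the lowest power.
(a_0, a_1, …) = (0, 4, 3, 4, 1, 2)

Repeated division by 5 gives the digits low-to-high: 7470 = 4·5^1 + 3·5^2 + 4·5^3 + 1·5^4 + 2·5^5. Digit sequence: (0, 4, 3, 4, 1, 2).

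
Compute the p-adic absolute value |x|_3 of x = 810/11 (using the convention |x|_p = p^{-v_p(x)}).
|810/11|_3 = 1/81

Step 1 — compute v_3(x) by factoring powers of 3 out of the numerator and denominator: v_3(810/11) = 4. Step 2 — apply |x|_p = p^{-v_p(x)} = 3^{-4} = 1/81.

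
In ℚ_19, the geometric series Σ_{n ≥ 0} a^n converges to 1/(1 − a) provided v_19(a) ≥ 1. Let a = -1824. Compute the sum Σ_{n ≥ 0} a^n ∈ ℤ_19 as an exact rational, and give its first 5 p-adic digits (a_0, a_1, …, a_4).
Σ a^n = 1/(1 − a) = 1/1825;  first 5 digits = (1, 18, 14, 8, 11)

v_19(a) = 1 ≥ 1, so the series converges in ℤ_19 to 1/(1 − a) = 1/(1 − (-1824)) = 1/1825. Expand this rational in ℤ_19: compute digits iteratively via d_i = x_i mod 19, x_{i+1} = (x_i − d_i)/19. The first 5 digits are (1, 18, 14, 8, 11).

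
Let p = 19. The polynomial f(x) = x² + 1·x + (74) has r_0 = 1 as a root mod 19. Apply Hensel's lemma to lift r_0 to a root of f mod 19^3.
r_2 = 1540 (mod 6859)

Hensel: r_{i+1} = r_i − f(r_i)·(f′(r_i))^{-1} mod 19^{i+2}, f′(x) = 2x + 1. Iterate:
  r_0 = 1 (mod 19)
  r_1 = 96 (mod 361)
  r_2 = 1540 (mod 6859)
Final: r = 1540 satisfies f(r) ≡ 0 mod 19^3.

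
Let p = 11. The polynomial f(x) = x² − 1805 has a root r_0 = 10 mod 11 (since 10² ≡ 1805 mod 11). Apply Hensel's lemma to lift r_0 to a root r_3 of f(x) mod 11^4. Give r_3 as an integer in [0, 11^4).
r_3 = 7930 (mod 14641)

Hensel's recurrence: r_{i+1} = r_i − f(r_i)·(f′(r_i))^{-1} mod 11^{i+2}, with f′(x) = 2x. Iterate:
  r_0 = 10 (mod 11)
  r_1 = 65 (mod 121)
  r_2 = 1275 (mod 1331)
  r_3 = 7930 (mod 14641)
Final: r_3 = 7930, and one checks f(r_3) ≡ 0 mod 11^4.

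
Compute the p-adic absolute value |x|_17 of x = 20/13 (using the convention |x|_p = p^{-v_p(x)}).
|20/13|_17 = 1

Step 1 — compute v_17(x) by factoring powers of 17 out of the numerator and denominator: v_17(20/13) = 0. Step 2 — apply |x|_p = p^{-v_p(x)} = 17^{0} = 1.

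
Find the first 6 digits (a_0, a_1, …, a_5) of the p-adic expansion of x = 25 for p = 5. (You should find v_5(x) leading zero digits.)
(a_0, …, a_5) = (0, 0, 1, 0, 0, 0)

v_5(25) = 2, so a_0 = ... = a_1 = 0. Factor out: x = 5^2 · u with u = 1 a unit in ℤ_5. Expand u iteratively via a_{v+i} = u_i mod 5, u_{i+1} = (u_i − a_{v+i})/5:
  u_0 = 1;  a_2 = 1;  u_1 = (u_0 − 1)/5 = 0
  u_1 = 0;  a_3 = 0;  u_2 = (u_1 − 0)/5 = 0
  u_2 = 0;  a_4 = 0;  u_3 = (u_2 − 0)/5 = 0
  u_3 = 0;  a_5 = 0;  u_4 = (u_3 − 0)/5 = 0
Digits: (0, 0, 1, 0, 0, 0).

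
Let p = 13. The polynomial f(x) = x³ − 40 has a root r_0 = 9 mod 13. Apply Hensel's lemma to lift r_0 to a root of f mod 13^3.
r_2 = 1998 (mod 2197)

Hensel: r_{i+1} = r_i − f(r_i)/f′(r_i) mod 13^{i+2}, where f′(x) = 3x². Iterate:
  r_0 = 9 (mod 13)
  r_1 = 139 (mod 169)
  r_2 = 1998 (mod 2197)
Final: r = 1998 with f(r) ≡ 0 mod 13^3.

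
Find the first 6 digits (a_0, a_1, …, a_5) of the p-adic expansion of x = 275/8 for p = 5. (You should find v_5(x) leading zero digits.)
(a_0, …, a_5) = (0, 0, 2, 3, 0, 3)

v_5(275/8) = 2, so a_0 = ... = a_1 = 0. Factor out: x = 5^2 · u with u = 11/8 a unit in ℤ_5. Expand u iteratively via a_{v+i} = u_i mod 5, u_{i+1} = (u_i − a_{v+i})/5:
  u_0 = 11/8;  a_2 = 2;  u_1 = (u_0 − 2)/5 = -1/8
  u_1 = -1/8;  a_3 = 3;  u_2 = (u_1 − 3)/5 = -5/8
  u_2 = -5/8;  a_4 = 0;  u_3 = (u_2 − 0)/5 = -1/8
  u_3 = -1/8;  a_5 = 3;  u_4 = (u_3 − 3)/5 = -5/8
Digits: (0, 0, 2, 3, 0, 3).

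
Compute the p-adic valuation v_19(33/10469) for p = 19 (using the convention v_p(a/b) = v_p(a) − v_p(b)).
v_19(33/10469) = -2

Factor powers of 19 from the numerator and denominator of the reduced fraction: 33 = 19^0 · 33 and 10469 = 19^2 · 29. Apply v_p(a/b) = v_p(a) − v_p(b): v_19(33/10469) = 0 − 2 = -2.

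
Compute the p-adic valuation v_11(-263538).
v_11(-263538) = 4

v_11(n) is the largest exponent k such that 11^k divides n. Factor out: -263538 = -11^4 · 18. (Sign doesn't affect v_p.) So v_11(-263538) = 4.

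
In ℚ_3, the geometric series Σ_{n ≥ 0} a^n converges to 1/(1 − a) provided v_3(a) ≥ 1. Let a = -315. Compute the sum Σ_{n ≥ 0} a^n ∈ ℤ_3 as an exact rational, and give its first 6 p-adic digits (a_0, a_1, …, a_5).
Σ a^n = 1/(1 − a) = 1/316;  first 6 digits = (1, 0, 1, 0, 0, 2)

v_3(a) = 2 ≥ 1, so the series converges in ℤ_3 to 1/(1 − a) = 1/(1 − (-315)) = 1/316. Expand this rational in ℤ_3: compute digits iteratively via d_i = x_i mod 3, x_{i+1} = (x_i − d_i)/3. The first 6 digits are (1, 0, 1, 0, 0, 2).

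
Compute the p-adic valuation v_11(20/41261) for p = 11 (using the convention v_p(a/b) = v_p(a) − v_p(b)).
v_11(20/41261) = -3

Factor powers of 11 from the numerator and denominator of the reduced fraction: 20 = 11^0 · 20 and 41261 = 11^3 · 31. Apply v_p(a/b) = v_p(a) − v_p(b): v_11(20/41261) = 0 − 3 = -3.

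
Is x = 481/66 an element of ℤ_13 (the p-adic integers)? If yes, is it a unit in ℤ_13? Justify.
x ∈ ℤ_13 but not a unit; v_13(x) = 1 > 0

ℤ_13 = {x ∈ ℚ_13 : v_13(x) ≥ 0} and ℤ_13^× = {x ∈ ℤ_13 : v_13(x) = 0}. Here v_13(481/66) = v_13(num) − v_13(den) = 1; compare against these criteria.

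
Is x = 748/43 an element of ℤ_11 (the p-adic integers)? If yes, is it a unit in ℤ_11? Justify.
x ∈ ℤ_11 but not a unit; v_11(x) = 1 > 0

ℤ_11 = {x ∈ ℚ_11 : v_11(x) ≥ 0} and ℤ_11^× = {x ∈ ℤ_11 : v_11(x) = 0}. Here v_11(748/43) = v_11(num) − v_11(den) = 1; compare against these criteria.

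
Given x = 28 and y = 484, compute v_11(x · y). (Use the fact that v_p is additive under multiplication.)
v_11(13552) = 2

v_p(x) = 0 (factor: 28 = 11^0 · 28); v_p(y) = 2 (factor: 484 = 11^2 · 4). Additivity: v_p(xy) = v_p(x) + v_p(y) = 0 + 2 = 2. (Direct check: xy = 13552 = 11^2 · (112).)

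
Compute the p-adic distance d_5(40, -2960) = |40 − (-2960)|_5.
d_5(40, -2960) = 1/125

Step 1 — x − y = 40 − (-2960) = 3000. Step 2 — v_5(3000) = 3 (factor: 3000 = (5^3 · 24); the sign does not affect v_p). Step 3 — |x − y|_5 = 5^{-3} = 1/125.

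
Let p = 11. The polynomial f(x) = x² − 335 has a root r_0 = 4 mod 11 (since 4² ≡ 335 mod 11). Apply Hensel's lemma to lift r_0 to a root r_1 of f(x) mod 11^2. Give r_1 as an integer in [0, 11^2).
r_1 = 59 (mod 121)

Hensel's recurrence: r_{i+1} = r_i − f(r_i)·(f′(r_i))^{-1} mod 11^{i+2}, with f′(x) = 2x. Iterate:
  r_0 = 4 (mod 11)
  r_1 = 59 (mod 121)
Final: r_1 = 59, and one checks f(r_1) ≡ 0 mod 11^2.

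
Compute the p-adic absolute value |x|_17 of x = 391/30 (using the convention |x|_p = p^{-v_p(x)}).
|391/30|_17 = 1/17

Step 1 — compute v_17(x) by factoring powers of 17 out of the numerator and denominator: v_17(391/30) = 1. Step 2 — apply |x|_p = p^{-v_p(x)} = 17^{-1} = 1/17.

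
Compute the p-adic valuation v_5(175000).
v_5(175000) = 5

v_5(n) is the largest exponent k such that 5^k divides n. Factor out: 175000 = 5^5 · 56. (Sign doesn't affect v_p.) So v_5(175000) = 5.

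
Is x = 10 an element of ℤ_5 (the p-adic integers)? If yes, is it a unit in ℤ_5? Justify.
x ∈ ℤ_5 but not a unit; v_5(x) = 1 > 0

ℤ_5 = {x ∈ ℚ_5 : v_5(x) ≥ 0} and ℤ_5^× = {x ∈ ℤ_5 : v_5(x) = 0}. Here v_5(10) = v_5(num) − v_5(den) = 1; compare against these criteria.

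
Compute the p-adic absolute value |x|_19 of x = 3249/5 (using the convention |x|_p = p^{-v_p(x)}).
|3249/5|_19 = 1/361

Step 1 — compute v_19(x) by factoring powers of 19 out of the numerator and denominator: v_19(3249/5) = 2. Step 2 — apply |x|_p = p^{-v_p(x)} = 19^{-2} = 1/361.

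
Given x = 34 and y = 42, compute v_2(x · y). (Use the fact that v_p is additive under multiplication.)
v_2(1428) = 2

v_p(x) = 1 (factor: 34 = 2^1 · 17); v_p(y) = 1 (factor: 42 = 2^1 · 21). Additivity: v_p(xy) = v_p(x) + v_p(y) = 1 + 1 = 2. (Direct check: xy = 1428 = 2^2 · (357).)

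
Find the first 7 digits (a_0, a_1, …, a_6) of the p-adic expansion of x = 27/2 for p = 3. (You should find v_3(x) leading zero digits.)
(a_0, …, a_6) = (0, 0, 0, 2, 1, 1, 1)

v_3(27/2) = 3, so a_0 = ... = a_2 = 0. Factor out: x = 3^3 · u with u = 1/2 a unit in ℤ_3. Expand u iteratively via a_{v+i} = u_i mod 3, u_{i+1} = (u_i − a_{v+i})/3:
  u_0 = 1/2;  a_3 = 2;  u_1 = (u_0 − 2)/3 = -1/2
  u_1 = -1/2;  a_4 = 1;  u_2 = (u_1 − 1)/3 = -1/2
  u_2 = -1/2;  a_5 = 1;  u_3 = (u_2 − 1)/3 = -1/2
  u_3 = -1/2;  a_6 = 1;  u_4 = (u_3 − 1)/3 = -1/2
Digits: (0, 0, 0, 2, 1, 1, 1).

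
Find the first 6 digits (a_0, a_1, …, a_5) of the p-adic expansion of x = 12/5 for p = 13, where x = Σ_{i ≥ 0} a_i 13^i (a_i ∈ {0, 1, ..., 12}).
(a_0, …, a_5) = (5, 5, 10, 7, 2, 5)

v_13(12/5) = 0 (numerator and denominator both coprime to 13), so x ∈ ℤ_13^×. Compute digits iteratively via a_i = x_i mod 13, x_{i+1} = (x_i − a_i)/13, with x_0 = x:
  x_0 = 12/5;  a_0 = 5;  x_1 = (x_0 − 5)/13 = -1/5
  x_1 = -1/5;  a_1 = 5;  x_2 = (x_1 − 5)/13 = -2/5
  x_2 = -2/5;  a_2 = 10;  x_3 = (x_2 − 10)/13 = -4/5
  x_3 = -4/5;  a_3 = 7;  x_4 = (x_3 − 7)/13 = -3/5
  x_4 = -3/5;  a_4 = 2;  x_5 = (x_4 − 2)/13 = -1/5
  x_5 = -1/5;  a_5 = 5;  x_6 = (x_5 − 5)/13 = -2/5
Digits: (5, 5, 10, 7, 2, 5).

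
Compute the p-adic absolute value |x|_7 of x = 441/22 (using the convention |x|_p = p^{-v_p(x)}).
|441/22|_7 = 1/49

Step 1 — compute v_7(x) by factoring powers of 7 out of the numerator and denominator: v_7(441/22) = 2. Step 2 — apply |x|_p = p^{-v_p(x)} = 7^{-2} = 1/49.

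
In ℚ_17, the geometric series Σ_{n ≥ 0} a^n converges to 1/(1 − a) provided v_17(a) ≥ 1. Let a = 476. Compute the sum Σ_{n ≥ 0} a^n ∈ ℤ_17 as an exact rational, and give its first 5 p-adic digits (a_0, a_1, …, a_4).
Σ a^n = 1/(1 − a) = -1/475;  first 5 digits = (1, 11, 3, 0, 6)

v_17(a) = 1 ≥ 1, so the series converges in ℤ_17 to 1/(1 − a) = 1/(1 − 476) = -1/475. Expand this rational in ℤ_17: compute digits iteratively via d_i = x_i mod 17, x_{i+1} = (x_i − d_i)/17. The first 5 digits are (1, 11, 3, 0, 6).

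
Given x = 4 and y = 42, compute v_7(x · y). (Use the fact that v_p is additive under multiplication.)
v_7(168) = 1

v_p(x) = 0 (factor: 4 = 7^0 · 4); v_p(y) = 1 (factor: 42 = 7^1 · 6). Additivity: v_p(xy) = v_p(x) + v_p(y) = 0 + 1 = 1. (Direct check: xy = 168 = 7^1 · (24).)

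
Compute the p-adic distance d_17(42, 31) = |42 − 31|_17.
d_17(42, 31) = 1

Step 1 — x − y = 42 − 31 = 11. Step 2 — v_17(11) = 0 (factor: 11 = (17^0 · 11); the sign does not affect v_p). Step 3 — |x − y|_17 = 17^{0} = 1.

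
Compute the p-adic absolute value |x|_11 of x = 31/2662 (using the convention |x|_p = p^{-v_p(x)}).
|31/2662|_11 = 1331

Step 1 — compute v_11(x) by factoring powers of 11 out of the numerator and denominator: v_11(31/2662) = -3. Step 2 — apply |x|_p = p^{-v_p(x)} = 11^{3} = 1331.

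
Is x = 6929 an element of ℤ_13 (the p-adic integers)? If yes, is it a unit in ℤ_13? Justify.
x ∈ ℤ_13 but not a unit; v_13(x) = 2 > 0

ℤ_13 = {x ∈ ℚ_13 : v_13(x) ≥ 0} and ℤ_13^× = {x ∈ ℤ_13 : v_13(x) = 0}. Here v_13(6929) = v_13(num) − v_13(den) = 2; compare against these criteria.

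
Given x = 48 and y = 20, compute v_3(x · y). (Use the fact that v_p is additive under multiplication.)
v_3(960) = 1

v_p(x) = 1 (factor: 48 = 3^1 · 16); v_p(y) = 0 (factor: 20 = 3^0 · 20). Additivity: v_p(xy) = v_p(x) + v_p(y) = 1 + 0 = 1. (Direct check: xy = 960 = 3^1 · (320).)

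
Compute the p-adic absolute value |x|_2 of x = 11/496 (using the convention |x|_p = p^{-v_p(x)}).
|11/496|_2 = 16

Step 1 — compute v_2(x) by factoring powers of 2 out of the numerator and denominator: v_2(11/496) = -4. Step 2 — apply |x|_p = p^{-v_p(x)} = 2^{4} = 16.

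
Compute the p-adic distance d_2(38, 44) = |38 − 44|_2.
d_2(38, 44) = 1/2

Step 1 — x − y = 38 − 44 = -6. Step 2 — v_2(-6) = 1 (factor: -6 = −(2^1 · 3); the sign does not affect v_p). Step 3 — |x − y|_2 = 2^{-1} = 1/2.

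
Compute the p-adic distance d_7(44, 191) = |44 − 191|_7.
d_7(44, 191) = 1/49

Step 1 — x − y = 44 − 191 = -147. Step 2 — v_7(-147) = 2 (factor: -147 = −(7^2 · 3); the sign does not affect v_p). Step 3 — |x − y|_7 = 7^{-2} = 1/49.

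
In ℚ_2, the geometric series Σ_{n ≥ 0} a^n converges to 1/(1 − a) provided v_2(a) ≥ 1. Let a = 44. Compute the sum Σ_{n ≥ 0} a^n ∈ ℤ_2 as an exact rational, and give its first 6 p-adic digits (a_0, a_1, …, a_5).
Σ a^n = 1/(1 − a) = -1/43;  first 6 digits = (1, 0, 1, 1, 1, 1)

v_2(a) = 2 ≥ 1, so the series converges in ℤ_2 to 1/(1 − a) = 1/(1 − 44) = -1/43. Expand this rational in ℤ_2: compute digits iteratively via d_i = x_i mod 2, x_{i+1} = (x_i − d_i)/2. The first 6 digits are (1, 0, 1, 1, 1, 1).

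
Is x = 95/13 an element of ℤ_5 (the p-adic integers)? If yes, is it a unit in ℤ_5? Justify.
x ∈ ℤ_5 but not a unit; v_5(x) = 1 > 0

ℤ_5 = {x ∈ ℚ_5 : v_5(x) ≥ 0} and ℤ_5^× = {x ∈ ℤ_5 : v_5(x) = 0}. Here v_5(95/13) = v_5(num) − v_5(den) = 1; compare against these criteria.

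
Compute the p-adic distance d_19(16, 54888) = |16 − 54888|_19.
d_19(16, 54888) = 1/6859

Step 1 — x − y = 16 − 54888 = -54872. Step 2 — v_19(-54872) = 3 (factor: -54872 = −(19^3 · 8); the sign does not affect v_p). Step 3 — |x − y|_19 = 19^{-3} = 1/6859.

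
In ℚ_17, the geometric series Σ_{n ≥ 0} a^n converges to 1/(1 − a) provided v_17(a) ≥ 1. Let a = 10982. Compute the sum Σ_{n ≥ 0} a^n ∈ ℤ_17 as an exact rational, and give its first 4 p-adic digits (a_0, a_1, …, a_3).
Σ a^n = 1/(1 − a) = -1/10981;  first 4 digits = (1, 0, 4, 2)

v_17(a) = 2 ≥ 1, so the series converges in ℤ_17 to 1/(1 − a) = 1/(1 − 10982) = -1/10981. Expand this rational in ℤ_17: compute digits iteratively via d_i = x_i mod 17, x_{i+1} = (x_i − d_i)/17. The first 4 digits are (1, 0, 4, 2).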